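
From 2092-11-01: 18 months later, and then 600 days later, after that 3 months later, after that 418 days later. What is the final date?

Counting forward 18 months from November 1, 2092:
month 11 + 18 = 29, which is month 5 of year 2094 → May 2094.
Day 1 is valid in May, giving May 1, 2094.
Counting forward 600 days from May 1, 2094:
May has 31 days, so 31 − 1 = 30 days remain after May 1, 2094; 600 − 30 = 570 left.
June 2094 has 30 days: 570 − 30 = 540 left.
July 2094 has 31 days: 540 − 31 = 509 left.
August 2094 has 31 days: 509 − 31 = 478 left.
September 2094 has 30 days: 478 − 30 = 448 left.
October 2094 has 31 days: 448 − 31 = 417 left.
November 2094 has 30 days: 417 − 30 = 387 left.
December 2094 has 31 days: 387 − 31 = 356 left.
January 2095 has 31 days: 356 − 31 = 325 left.
February 2095 has 28 days (2095 is not a leap year): 325 − 28 = 297 left.
March 2095 has 31 days: 297 − 31 = 266 left.
April 2095 has 30 days: 266 − 30 = 236 left.
May 2095 has 31 days: 236 − 31 = 205 left.
June 2095 has 30 days: 205 − 30 = 175 left.
July 2095 has 31 days: 175 − 31 = 144 left.
August 2095 has 31 days: 144 − 31 = 113 left.
September 2095 has 30 days: 113 − 30 = 83 left.
October 2095 has 31 days: 83 − 31 = 52 left.
November 2095 has 30 days: 52 − 30 = 22 left.
22 days into December 2095 → December 22, 2095.
Advancing 3 months from December 22, 2095:
month 12 + 3 = 15, which is month 3 of year 2096 → March 2096.
Day 22 is valid in March, giving March 22, 2096.
Adding 418 days from March 22, 2096:
March has 31 days, so 31 − 22 = 9 days remain after March 22, 2096; 418 − 9 = 409 left.
April 2096 has 30 days: 409 − 30 = 379 left.
May 2096 has 31 days: 379 − 31 = 348 left.
June 2096 has 30 days: 348 − 30 = 318 left.
July 2096 has 31 days: 318 − 31 = 287 left.
August 2096 has 31 days: 287 − 31 = 256 left.
September 2096 has 30 days: 256 − 30 = 226 left.
October 2096 has 31 days: 226 − 31 = 195 left.
November 2096 has 30 days: 195 − 30 = 165 left.
December 2096 has 31 days: 165 − 31 = 134 left.
January 2097 has 31 days: 134 − 31 = 103 left.
February 2097 has 28 days (2097 is not a leap year): 103 − 28 = 75 left.
March 2097 has 31 days: 75 − 31 = 44 left.
April 2097 has 30 days: 44 − 30 = 14 left.
14 days into May 2097 → May 14, 2097.

May 14, 2097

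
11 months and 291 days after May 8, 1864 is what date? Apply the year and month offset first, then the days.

January 24, 1866

Advancing 11 months and 291 days from May 8, 1864: first the month/year part, then the days.
month 5 + 11 = 16, which is month 4 of year 1865 → April 1865.
Day 8 is valid in April, giving April 8, 1865.
Now add 291 days from April 8, 1865.
April has 30 days, so 30 − 8 = 22 days remain after April 8, 1865; 291 − 22 = 269 left.
May 1865 has 31 days: 269 − 31 = 238 left.
June 1865 has 30 days: 238 − 30 = 208 left.
July 1865 has 31 days: 208 − 31 = 177 left.
August 1865 has 31 days: 177 − 31 = 146 left.
September 1865 has 30 days: 146 − 30 = 116 left.
October 1865 has 31 days: 116 − 31 = 85 left.
November 1865 has 30 days: 85 − 30 = 55 left.
December 1865 has 31 days: 55 − 31 = 24 left.
24 days into January 1866 → January 24, 1866.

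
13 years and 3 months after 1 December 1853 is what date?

Advancing 13 years and 3 months from December 1, 1853.
+13 years → 1866; month 12 + 3 = 15, which is month 3 of year 1867 → March 1867.
Day 1 is valid in March, giving March 1, 1867.

March 1, 1867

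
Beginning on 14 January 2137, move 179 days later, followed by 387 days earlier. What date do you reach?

June 20, 2136

Advancing 179 days from January 14, 2137:
January has 31 days, so 31 − 14 = 17 days remain after January 14, 2137; 179 − 17 = 162 left.
February 2137 has 28 days (2137 is not a leap year): 162 − 28 = 134 left.
March 2137 has 31 days: 134 − 31 = 103 left.
April 2137 has 30 days: 103 − 30 = 73 left.
May 2137 has 31 days: 73 − 31 = 42 left.
June 2137 has 30 days: 42 − 30 = 12 left.
12 days into July 2137 → July 12, 2137.
Subtracting 387 days from July 12, 2137:
Going back 12 days from July 12, 2137 reaches the end of the previous month; 387 − 12 = 375 left.
June 2137 has 30 days: 375 − 30 = 345 left.
May 2137 has 31 days: 345 − 31 = 314 left.
April 2137 has 30 days: 314 − 30 = 284 left.
March 2137 has 31 days: 284 − 31 = 253 left.
February 2137 has 28 days (2137 is not a leap year): 253 − 28 = 225 left.
January 2137 has 31 days: 225 − 31 = 194 left.
December 2136 has 31 days: 194 − 31 = 163 left.
November 2136 has 30 days: 163 − 30 = 133 left.
October 2136 has 31 days: 133 − 31 = 102 left.
September 2136 has 30 days: 102 − 30 = 72 left.
August 2136 has 31 days: 72 − 31 = 41 left.
July 2136 has 31 days: 41 − 31 = 10 left.
June 2136 has 30 days; 30 − 10 = 20 → June 20, 2136.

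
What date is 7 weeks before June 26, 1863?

May 8, 1863

Counting back 7 weeks = 49 days from June 26, 1863.
Going back 26 days from June 26, 1863 reaches the end of the previous month; 49 − 26 = 23 left.
May 1863 has 31 days; 31 − 23 = 8 → May 8, 1863.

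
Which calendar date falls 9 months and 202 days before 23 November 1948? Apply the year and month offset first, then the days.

Counting back 9 months and 202 days from November 23, 1948: first the month/year part, then the days.
month 11 − 9 = 2 → February 1948.
Day 23 is valid in February, giving February 23, 1948.
Now subtract 202 days from February 23, 1948.
Going back 23 days from February 23, 1948 reaches the end of the previous month; 202 − 23 = 179 left.
January 1948 has 31 days: 179 − 31 = 148 left.
December 1947 has 31 days: 148 − 31 = 117 left.
November 1947 has 30 days: 117 − 30 = 87 left.
October 1947 has 31 days: 87 − 31 = 56 left.
September 1947 has 30 days: 56 − 30 = 26 left.
August 1947 has 31 days; 31 − 26 = 5 → August 5, 1947.

August 5, 1947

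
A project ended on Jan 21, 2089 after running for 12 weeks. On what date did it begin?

Subtracting 12 weeks = 84 days from January 21, 2089.
Going back 21 days from January 21, 2089 reaches the end of the previous month; 84 − 21 = 63 left.
December 2088 has 31 days: 63 − 31 = 32 left.
November 2088 has 30 days: 32 − 30 = 2 left.
October 2088 has 31 days; 31 − 2 = 29 → October 29, 2088.

October 29, 2088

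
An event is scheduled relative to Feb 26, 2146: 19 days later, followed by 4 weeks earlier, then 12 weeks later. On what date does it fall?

Counting forward 19 days from February 26, 2146:
February has 28 days, so 28 − 26 = 2 days remain after February 26, 2146; 19 − 2 = 17 left.
17 days into March 2146 → March 17, 2146.
Subtracting 4 weeks (= 28 days) from March 17, 2146:
Going back 17 days from March 17, 2146 reaches the end of the previous month; 28 − 17 = 11 left.
February 2146 has 28 days; 28 − 11 = 17 → February 17, 2146.
Adding 12 weeks (= 84 days) from February 17, 2146:
February has 28 days, so 28 − 17 = 11 days remain after February 17, 2146; 84 − 11 = 73 left.
March 2146 has 31 days: 73 − 31 = 42 left.
April 2146 has 30 days: 42 − 30 = 12 left.
12 days into May 2146 → May 12, 2146.

May 12, 2146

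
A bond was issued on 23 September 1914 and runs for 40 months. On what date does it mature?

January 23, 1918

Counting forward 40 months from September 23, 1914.
month 9 + 40 = 49, which is month 1 of year 1918 → January 1918.
Day 23 is valid in January, giving January 23, 1918.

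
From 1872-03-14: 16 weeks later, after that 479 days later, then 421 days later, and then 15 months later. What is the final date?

March 21, 1876

Advancing 16 weeks (= 112 days) from March 14, 1872:
March has 31 days, so 31 − 14 = 17 days remain after March 14, 1872; 112 − 17 = 95 left.
April 1872 has 30 days: 95 − 30 = 65 left.
May 1872 has 31 days: 65 − 31 = 34 left.
June 1872 has 30 days: 34 − 30 = 4 left.
4 days into July 1872 → July 4, 1872.
Adding 479 days from July 4, 1872:
July has 31 days, so 31 − 4 = 27 days remain after July 4, 1872; 479 − 27 = 452 left.
August 1872 has 31 days: 452 − 31 = 421 left.
September 1872 has 30 days: 421 − 30 = 391 left.
October 1872 has 31 days: 391 − 31 = 360 left.
November 1872 has 30 days: 360 − 30 = 330 left.
December 1872 has 31 days: 330 − 31 = 299 left.
January 1873 has 31 days: 299 − 31 = 268 left.
February 1873 has 28 days (1873 is not a leap year): 268 − 28 = 240 left.
March 1873 has 31 days: 240 − 31 = 209 left.
April 1873 has 30 days: 209 − 30 = 179 left.
May 1873 has 31 days: 179 − 31 = 148 left.
June 1873 has 30 days: 148 − 30 = 118 left.
July 1873 has 31 days: 118 − 31 = 87 left.
August 1873 has 31 days: 87 − 31 = 56 left.
September 1873 has 30 days: 56 − 30 = 26 left.
26 days into October 1873 → October 26, 1873.
Advancing 421 days from October 26, 1873:
October has 31 days, so 31 − 26 = 5 days remain after October 26, 1873; 421 − 5 = 416 left.
November 1873 has 30 days: 416 − 30 = 386 left.
December 1873 has 31 days: 386 − 31 = 355 left.
January 1874 has 31 days: 355 − 31 = 324 left.
February 1874 has 28 days (1874 is not a leap year): 324 − 28 = 296 left.
March 1874 has 31 days: 296 − 31 = 265 left.
April 1874 has 30 days: 265 − 30 = 235 left.
May 1874 has 31 days: 235 − 31 = 204 left.
June 1874 has 30 days: 204 − 30 = 174 left.
July 1874 has 31 days: 174 − 31 = 143 left.
August 1874 has 31 days: 143 − 31 = 112 left.
September 1874 has 30 days: 112 − 30 = 82 left.
October 1874 has 31 days: 82 − 31 = 51 left.
November 1874 has 30 days: 51 − 30 = 21 left.
21 days into December 1874 → December 21, 1874.
Adding 15 months from December 21, 1874:
month 12 + 15 = 27, which is month 3 of year 1876 → March 1876.
Day 21 is valid in March, giving March 21, 1876.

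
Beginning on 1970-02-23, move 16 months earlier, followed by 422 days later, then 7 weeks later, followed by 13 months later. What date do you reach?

March 6, 1971

Going back 16 months from February 23, 1970:
month 2 − 16 = -14, which is month 10 of year 1968 → October 1968.
Day 23 is valid in October, giving October 23, 1968.
Advancing 422 days from October 23, 1968:
October has 31 days, so 31 − 23 = 8 days remain after October 23, 1968; 422 − 8 = 414 left.
November 1968 has 30 days: 414 − 30 = 384 left.
December 1968 has 31 days: 384 − 31 = 353 left.
January 1969 has 31 days: 353 − 31 = 322 left.
February 1969 has 28 days (1969 is not a leap year): 322 − 28 = 294 left.
March 1969 has 31 days: 294 − 31 = 263 left.
April 1969 has 30 days: 263 − 30 = 233 left.
May 1969 has 31 days: 233 − 31 = 202 left.
June 1969 has 30 days: 202 − 30 = 172 left.
July 1969 has 31 days: 172 − 31 = 141 left.
August 1969 has 31 days: 141 − 31 = 110 left.
September 1969 has 30 days: 110 − 30 = 80 left.
October 1969 has 31 days: 80 − 31 = 49 left.
November 1969 has 30 days: 49 − 30 = 19 left.
19 days into December 1969 → December 19, 1969.
Adding 7 weeks (= 49 days) from December 19, 1969:
December has 31 days, so 31 − 19 = 12 days remain after December 19, 1969; 49 − 12 = 37 left.
January 1970 has 31 days: 37 − 31 = 6 left.
6 days into February 1970 → February 6, 1970.
Adding 13 months from February 6, 1970:
month 2 + 13 = 15, which is month 3 of year 1971 → March 1971.
Day 6 is valid in March, giving March 6, 1971.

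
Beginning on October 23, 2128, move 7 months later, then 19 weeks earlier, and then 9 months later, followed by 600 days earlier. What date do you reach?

Counting forward 7 months from October 23, 2128:
month 10 + 7 = 17, which is month 5 of year 2129 → May 2129.
Day 23 is valid in May, giving May 23, 2129.
Going back 19 weeks (= 133 days) from May 23, 2129:
Going back 23 days from May 23, 2129 reaches the end of the previous month; 133 − 23 = 110 left.
April 2129 has 30 days: 110 − 30 = 80 left.
March 2129 has 31 days: 80 − 31 = 49 left.
February 2129 has 28 days (2129 is not a leap year): 49 − 28 = 21 left.
January 2129 has 31 days; 31 − 21 = 10 → January 10, 2129.
Advancing 9 months from January 10, 2129:
month 1 + 9 = 10 → October 2129.
Day 10 is valid in October, giving October 10, 2129.
Going back 600 days from October 10, 2129:
Going back 10 days from October 10, 2129 reaches the end of the previous month; 600 − 10 = 590 left.
September 2129 has 30 days: 590 − 30 = 560 left.
August 2129 has 31 days: 560 − 31 = 529 left.
July 2129 has 31 days: 529 − 31 = 498 left.
June 2129 has 30 days: 498 − 30 = 468 left.
May 2129 has 31 days: 468 − 31 = 437 left.
April 2129 has 30 days: 437 − 30 = 407 left.
March 2129 has 31 days: 407 − 31 = 376 left.
February 2129 has 28 days (2129 is not a leap year): 376 − 28 = 348 left.
January 2129 has 31 days: 348 − 31 = 317 left.
December 2128 has 31 days: 317 − 31 = 286 left.
November 2128 has 30 days: 286 − 30 = 256 left.
October 2128 has 31 days: 256 − 31 = 225 left.
September 2128 has 30 days: 225 − 30 = 195 left.
August 2128 has 31 days: 195 − 31 = 164 left.
July 2128 has 31 days: 164 − 31 = 133 left.
June 2128 has 30 days: 133 − 30 = 103 left.
May 2128 has 31 days: 103 − 31 = 72 left.
April 2128 has 30 days: 72 − 30 = 42 left.
March 2128 has 31 days: 42 − 31 = 11 left.
February 2128 has 29 days; 29 − 11 = 18 → February 18, 2128.

February 18, 2128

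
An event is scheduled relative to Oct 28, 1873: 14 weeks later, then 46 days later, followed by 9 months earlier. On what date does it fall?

Advancing 14 weeks (= 98 days) from October 28, 1873:
October has 31 days, so 31 − 28 = 3 days remain after October 28, 1873; 98 − 3 = 95 left.
November 1873 has 30 days: 95 − 30 = 65 left.
December 1873 has 31 days: 65 − 31 = 34 left.
January 1874 has 31 days: 34 − 31 = 3 left.
3 days into February 1874 → February 3, 1874.
Adding 46 days from February 3, 1874:
February has 28 days, so 28 − 3 = 25 days remain after February 3, 1874; 46 − 25 = 21 left.
21 days into March 1874 → March 21, 1874.
Going back 9 months from March 21, 1874:
month 3 − 9 = -6, which is month 6 of year 1873 → June 1873.
Day 21 is valid in June, giving June 21, 1873.

June 21, 1873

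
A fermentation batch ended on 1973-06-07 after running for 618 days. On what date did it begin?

September 28, 1971

Subtracting 618 days from June 7, 1973.
Going back 7 days from June 7, 1973 reaches the end of the previous month; 618 − 7 = 611 left.
May 1973 has 31 days: 611 − 31 = 580 left.
April 1973 has 30 days: 580 − 30 = 550 left.
March 1973 has 31 days: 550 − 31 = 519 left.
February 1973 has 28 days (1973 is not a leap year): 519 − 28 = 491 left.
January 1973 has 31 days: 491 − 31 = 460 left.
December 1972 has 31 days: 460 − 31 = 429 left.
November 1972 has 30 days: 429 − 30 = 399 left.
October 1972 has 31 days: 399 − 31 = 368 left.
September 1972 has 30 days: 368 − 30 = 338 left.
August 1972 has 31 days: 338 − 31 = 307 left.
July 1972 has 31 days: 307 − 31 = 276 left.
June 1972 has 30 days: 276 − 30 = 246 left.
May 1972 has 31 days: 246 − 31 = 215 left.
April 1972 has 30 days: 215 − 30 = 185 left.
March 1972 has 31 days: 185 − 31 = 154 left.
February 1972 has 29 days (1972 is a leap year): 154 − 29 = 125 left.
January 1972 has 31 days: 125 − 31 = 94 left.
December 1971 has 31 days: 94 − 31 = 63 left.
November 1971 has 30 days: 63 − 30 = 33 left.
October 1971 has 31 days: 33 − 31 = 2 left.
September 1971 has 30 days; 30 − 2 = 28 → September 28, 1971.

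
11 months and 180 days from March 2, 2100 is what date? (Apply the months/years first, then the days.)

August 1, 2101

Counting forward 11 months and 180 days from March 2, 2100: first the month/year part, then the days.
month 3 + 11 = 14, which is month 2 of year 2101 → February 2101.
Day 2 is valid in February, giving February 2, 2101.
Now add 180 days from February 2, 2101.
February has 28 days, so 28 − 2 = 26 days remain after February 2, 2101; 180 − 26 = 154 left.
March 2101 has 31 days: 154 − 31 = 123 left.
April 2101 has 30 days: 123 − 30 = 93 left.
May 2101 has 31 days: 93 − 31 = 62 left.
June 2101 has 30 days: 62 − 30 = 32 left.
July 2101 has 31 days: 32 − 31 = 1 left.
1 day into August 2101 → August 1, 2101.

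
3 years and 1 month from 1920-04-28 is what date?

May 28, 1923

Counting forward 3 years and 1 month from April 28, 1920.
+3 years → 1923; month 4 + 1 = 5 → May 1923.
Day 28 is valid in May, giving May 28, 1923.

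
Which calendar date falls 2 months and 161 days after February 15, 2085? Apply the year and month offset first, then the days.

September 23, 2085

Adding 2 months and 161 days from February 15, 2085: first the month/year part, then the days.
month 2 + 2 = 4 → April 2085.
Day 15 is valid in April, giving April 15, 2085.
Now add 161 days from April 15, 2085.
April has 30 days, so 30 − 15 = 15 days remain after April 15, 2085; 161 − 15 = 146 left.
May 2085 has 31 days: 146 − 31 = 115 left.
June 2085 has 30 days: 115 − 30 = 85 left.
July 2085 has 31 days: 85 − 31 = 54 left.
August 2085 has 31 days: 54 − 31 = 23 left.
23 days into September 2085 → September 23, 2085.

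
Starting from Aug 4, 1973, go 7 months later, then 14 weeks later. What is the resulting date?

June 10, 1974

Advancing 7 months from August 4, 1973:
month 8 + 7 = 15, which is month 3 of year 1974 → March 1974.
Day 4 is valid in March, giving March 4, 1974.
Adding 14 weeks (= 98 days) from March 4, 1974:
March has 31 days, so 31 − 4 = 27 days remain after March 4, 1974; 98 − 27 = 71 left.
April 1974 has 30 days: 71 − 30 = 41 left.
May 1974 has 31 days: 41 − 31 = 10 left.
10 days into June 1974 → June 10, 1974.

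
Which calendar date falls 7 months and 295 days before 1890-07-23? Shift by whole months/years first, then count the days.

March 3, 1889

Subtracting 7 months and 295 days from July 23, 1890: first the month/year part, then the days.
month 7 − 7 = 0, which is month 12 of year 1889 → December 1889.
Day 23 is valid in December, giving December 23, 1889.
Now subtract 295 days from December 23, 1889.
Going back 23 days from December 23, 1889 reaches the end of the previous month; 295 − 23 = 272 left.
November 1889 has 30 days: 272 − 30 = 242 left.
October 1889 has 31 days: 242 − 31 = 211 left.
September 1889 has 30 days: 211 − 30 = 181 left.
August 1889 has 31 days: 181 − 31 = 150 left.
July 1889 has 31 days: 150 − 31 = 119 left.
June 1889 has 30 days: 119 − 30 = 89 left.
May 1889 has 31 days: 89 − 31 = 58 left.
April 1889 has 30 days: 58 − 30 = 28 left.
March 1889 has 31 days; 31 − 28 = 3 → March 3, 1889.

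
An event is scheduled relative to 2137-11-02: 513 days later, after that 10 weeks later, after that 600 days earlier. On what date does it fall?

October 16, 2137

Adding 513 days from November 2, 2137:
November has 30 days, so 30 − 2 = 28 days remain after November 2, 2137; 513 − 28 = 485 left.
December 2137 has 31 days: 485 − 31 = 454 left.
January 2138 has 31 days: 454 − 31 = 423 left.
February 2138 has 28 days (2138 is not a leap year): 423 − 28 = 395 left.
March 2138 has 31 days: 395 − 31 = 364 left.
April 2138 has 30 days: 364 − 30 = 334 left.
May 2138 has 31 days: 334 − 31 = 303 left.
June 2138 has 30 days: 303 − 30 = 273 left.
July 2138 has 31 days: 273 − 31 = 242 left.
August 2138 has 31 days: 242 − 31 = 211 left.
September 2138 has 30 days: 211 − 30 = 181 left.
October 2138 has 31 days: 181 − 31 = 150 left.
November 2138 has 30 days: 150 − 30 = 120 left.
December 2138 has 31 days: 120 − 31 = 89 left.
January 2139 has 31 days: 89 − 31 = 58 left.
February 2139 has 28 days (2139 is not a leap year): 58 − 28 = 30 left.
30 days into March 2139 → March 30, 2139.
Counting forward 10 weeks (= 70 days) from March 30, 2139:
March has 31 days, so 31 − 30 = 1 day remains after March 30, 2139; 70 − 1 = 69 left.
April 2139 has 30 days: 69 − 30 = 39 left.
May 2139 has 31 days: 39 − 31 = 8 left.
8 days into June 2139 → June 8, 2139.
Counting back 600 days from June 8, 2139:
Going back 8 days from June 8, 2139 reaches the end of the previous month; 600 − 8 = 592 left.
May 2139 has 31 days: 592 − 31 = 561 left.
April 2139 has 30 days: 561 − 30 = 531 left.
March 2139 has 31 days: 531 − 31 = 500 left.
February 2139 has 28 days (2139 is not a leap year): 500 − 28 = 472 left.
January 2139 has 31 days: 472 − 31 = 441 left.
December 2138 has 31 days: 441 − 31 = 410 left.
November 2138 has 30 days: 410 − 30 = 380 left.
October 2138 has 31 days: 380 − 31 = 349 left.
September 2138 has 30 days: 349 − 30 = 319 left.
August 2138 has 31 days: 319 − 31 = 288 left.
July 2138 has 31 days: 288 − 31 = 257 left.
June 2138 has 30 days: 257 − 30 = 227 left.
May 2138 has 31 days: 227 − 31 = 196 left.
April 2138 has 30 days: 196 − 30 = 166 left.
March 2138 has 31 days: 166 − 31 = 135 left.
February 2138 has 28 days (2138 is not a leap year): 135 − 28 = 107 left.
January 2138 has 31 days: 107 − 31 = 76 left.
December 2137 has 31 days: 76 − 31 = 45 left.
November 2137 has 30 days: 45 − 30 = 15 left.
October 2137 has 31 days; 31 − 15 = 16 → October 16, 2137.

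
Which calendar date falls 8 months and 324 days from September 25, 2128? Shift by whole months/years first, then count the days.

April 14, 2130

Counting forward 8 months and 324 days from September 25, 2128: first the month/year part, then the days.
month 9 + 8 = 17, which is month 5 of year 2129 → May 2129.
Day 25 is valid in May, giving May 25, 2129.
Now add 324 days from May 25, 2129.
May has 31 days, so 31 − 25 = 6 days remain after May 25, 2129; 324 − 6 = 318 left.
June 2129 has 30 days: 318 − 30 = 288 left.
July 2129 has 31 days: 288 − 31 = 257 left.
August 2129 has 31 days: 257 − 31 = 226 left.
September 2129 has 30 days: 226 − 30 = 196 left.
October 2129 has 31 days: 196 − 31 = 165 left.
November 2129 has 30 days: 165 − 30 = 135 left.
December 2129 has 31 days: 135 − 31 = 104 left.
January 2130 has 31 days: 104 − 31 = 73 left.
February 2130 has 28 days (2130 is not a leap year): 73 − 28 = 45 left.
March 2130 has 31 days: 45 − 31 = 14 left.
14 days into April 2130 → April 14, 2130.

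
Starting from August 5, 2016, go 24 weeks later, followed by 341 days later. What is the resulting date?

Advancing 24 weeks (= 168 days) from August 5, 2016:
August has 31 days, so 31 − 5 = 26 days remain after August 5, 2016; 168 − 26 = 142 left.
September 2016 has 30 days: 142 − 30 = 112 left.
October 2016 has 31 days: 112 − 31 = 81 left.
November 2016 has 30 days: 81 − 30 = 51 left.
December 2016 has 31 days: 51 − 31 = 20 left.
20 days into January 2017 → January 20, 2017.
Advancing 341 days from January 20, 2017:
January has 31 days, so 31 − 20 = 11 days remain after January 20, 2017; 341 − 11 = 330 left.
February 2017 has 28 days (2017 is not a leap year): 330 − 28 = 302 left.
March 2017 has 31 days: 302 − 31 = 271 left.
April 2017 has 30 days: 271 − 30 = 241 left.
May 2017 has 31 days: 241 − 31 = 210 left.
June 2017 has 30 days: 210 − 30 = 180 left.
July 2017 has 31 days: 180 − 31 = 149 left.
August 2017 has 31 days: 149 − 31 = 118 left.
September 2017 has 30 days: 118 − 30 = 88 left.
October 2017 has 31 days: 88 − 31 = 57 left.
November 2017 has 30 days: 57 − 30 = 27 left.
27 days into December 2017 → December 27, 2017.

December 27, 2017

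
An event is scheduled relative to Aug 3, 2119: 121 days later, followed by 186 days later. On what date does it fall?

June 5, 2120

Advancing 121 days from August 3, 2119:
August has 31 days, so 31 − 3 = 28 days remain after August 3, 2119; 121 − 28 = 93 left.
September 2119 has 30 days: 93 − 30 = 63 left.
October 2119 has 31 days: 63 − 31 = 32 left.
November 2119 has 30 days: 32 − 30 = 2 left.
2 days into December 2119 → December 2, 2119.
Advancing 186 days from December 2, 2119:
December has 31 days, so 31 − 2 = 29 days remain after December 2, 2119; 186 − 29 = 157 left.
January 2120 has 31 days: 157 − 31 = 126 left.
February 2120 has 29 days (2120 is a leap year): 126 − 29 = 97 left.
March 2120 has 31 days: 97 − 31 = 66 left.
April 2120 has 30 days: 66 − 30 = 36 left.
May 2120 has 31 days: 36 − 31 = 5 left.
5 days into June 2120 → June 5, 2120.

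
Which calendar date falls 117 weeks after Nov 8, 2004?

Adding 117 weeks = 819 days from November 8, 2004.
November has 30 days, so 30 − 8 = 22 days remain after November 8, 2004; 819 − 22 = 797 left.
December 2004 has 31 days: 797 − 31 = 766 left.
January 2005 has 31 days: 766 − 31 = 735 left.
February 2005 has 28 days (2005 is not a leap year): 735 − 28 = 707 left.
March 2005 has 31 days: 707 − 31 = 676 left.
April 2005 has 30 days: 676 − 30 = 646 left.
May 2005 has 31 days: 646 − 31 = 615 left.
June 2005 has 30 days: 615 − 30 = 585 left.
July 2005 has 31 days: 585 − 31 = 554 left.
August 2005 has 31 days: 554 − 31 = 523 left.
September 2005 has 30 days: 523 − 30 = 493 left.
October 2005 has 31 days: 493 − 31 = 462 left.
November 2005 has 30 days: 462 − 30 = 432 left.
December 2005 has 31 days: 432 − 31 = 401 left.
January 2006 has 31 days: 401 − 31 = 370 left.
February 2006 has 28 days (2006 is not a leap year): 370 − 28 = 342 left.
March 2006 has 31 days: 342 − 31 = 311 left.
April 2006 has 30 days: 311 − 30 = 281 left.
May 2006 has 31 days: 281 − 31 = 250 left.
June 2006 has 30 days: 250 − 30 = 220 left.
July 2006 has 31 days: 220 − 31 = 189 left.
August 2006 has 31 days: 189 − 31 = 158 left.
September 2006 has 30 days: 158 − 30 = 128 left.
October 2006 has 31 days: 128 − 31 = 97 left.
November 2006 has 30 days: 97 − 30 = 67 left.
December 2006 has 31 days: 67 − 31 = 36 left.
January 2007 has 31 days: 36 − 31 = 5 left.
5 days into February 2007 → February 5, 2007.

February 5, 2007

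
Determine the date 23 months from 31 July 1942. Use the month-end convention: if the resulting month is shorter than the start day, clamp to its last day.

June 30, 1944

Counting forward 23 months from July 31, 1942.
month 7 + 23 = 30, which is month 6 of year 1944 → June 1944.
June 1944 has only 30 days and the start was day 31, so the date clamps to June 30, 1944.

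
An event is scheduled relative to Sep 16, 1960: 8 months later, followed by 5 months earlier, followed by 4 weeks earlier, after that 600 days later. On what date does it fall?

July 11, 1962

Adding 8 months from September 16, 1960:
month 9 + 8 = 17, which is month 5 of year 1961 → May 1961.
Day 16 is valid in May, giving May 16, 1961.
Going back 5 months from May 16, 1961:
month 5 − 5 = 0, which is month 12 of year 1960 → December 1960.
Day 16 is valid in December, giving December 16, 1960.
Subtracting 4 weeks (= 28 days) from December 16, 1960:
Going back 16 days from December 16, 1960 reaches the end of the previous month; 28 − 16 = 12 left.
November 1960 has 30 days; 30 − 12 = 18 → November 18, 1960.
Advancing 600 days from November 18, 1960:
November has 30 days, so 30 − 18 = 12 days remain after November 18, 1960; 600 − 12 = 588 left.
December 1960 has 31 days: 588 − 31 = 557 left.
January 1961 has 31 days: 557 − 31 = 526 left.
February 1961 has 28 days (1961 is not a leap year): 526 − 28 = 498 left.
March 1961 has 31 days: 498 − 31 = 467 left.
April 1961 has 30 days: 467 − 30 = 437 left.
May 1961 has 31 days: 437 − 31 = 406 left.
June 1961 has 30 days: 406 − 30 = 376 left.
July 1961 has 31 days: 376 − 31 = 345 left.
August 1961 has 31 days: 345 − 31 = 314 left.
September 1961 has 30 days: 314 − 30 = 284 left.
October 1961 has 31 days: 284 − 31 = 253 left.
November 1961 has 30 days: 253 − 30 = 223 left.
December 1961 has 31 days: 223 − 31 = 192 left.
January 1962 has 31 days: 192 − 31 = 161 left.
February 1962 has 28 days (1962 is not a leap year): 161 − 28 = 133 left.
March 1962 has 31 days: 133 − 31 = 102 left.
April 1962 has 30 days: 102 − 30 = 72 left.
May 1962 has 31 days: 72 − 31 = 41 left.
June 1962 has 30 days: 41 − 30 = 11 left.
11 days into July 1962 → July 11, 1962.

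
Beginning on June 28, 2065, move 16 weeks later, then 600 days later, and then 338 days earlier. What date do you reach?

Adding 16 weeks (= 112 days) from June 28, 2065:
June has 30 days, so 30 − 28 = 2 days remain after June 28, 2065; 112 − 2 = 110 left.
July 2065 has 31 days: 110 − 31 = 79 left.
August 2065 has 31 days: 79 − 31 = 48 left.
September 2065 has 30 days: 48 − 30 = 18 left.
18 days into October 2065 → October 18, 2065.
Advancing 600 days from October 18, 2065:
October has 31 days, so 31 − 18 = 13 days remain after October 18, 2065; 600 − 13 = 587 left.
November 2065 has 30 days: 587 − 30 = 557 left.
December 2065 has 31 days: 557 − 31 = 526 left.
January 2066 has 31 days: 526 − 31 = 495 left.
February 2066 has 28 days (2066 is not a leap year): 495 − 28 = 467 left.
March 2066 has 31 days: 467 − 31 = 436 left.
April 2066 has 30 days: 436 − 30 = 406 left.
May 2066 has 31 days: 406 − 31 = 375 left.
June 2066 has 30 days: 375 − 30 = 345 left.
July 2066 has 31 days: 345 − 31 = 314 left.
August 2066 has 31 days: 314 − 31 = 283 left.
September 2066 has 30 days: 283 − 30 = 253 left.
October 2066 has 31 days: 253 − 31 = 222 left.
November 2066 has 30 days: 222 − 30 = 192 left.
December 2066 has 31 days: 192 − 31 = 161 left.
January 2067 has 31 days: 161 − 31 = 130 left.
February 2067 has 28 days (2067 is not a leap year): 130 − 28 = 102 left.
March 2067 has 31 days: 102 − 31 = 71 left.
April 2067 has 30 days: 71 − 30 = 41 left.
May 2067 has 31 days: 41 − 31 = 10 left.
10 days into June 2067 → June 10, 2067.
Counting back 338 days from June 10, 2067:
Going back 10 days from June 10, 2067 reaches the end of the previous month; 338 − 10 = 328 left.
May 2067 has 31 days: 328 − 31 = 297 left.
April 2067 has 30 days: 297 − 30 = 267 left.
March 2067 has 31 days: 267 − 31 = 236 left.
February 2067 has 28 days (2067 is not a leap year): 236 − 28 = 208 left.
January 2067 has 31 days: 208 − 31 = 177 left.
December 2066 has 31 days: 177 − 31 = 146 left.
November 2066 has 30 days: 146 − 30 = 116 left.
October 2066 has 31 days: 116 − 31 = 85 left.
September 2066 has 30 days: 85 − 30 = 55 left.
August 2066 has 31 days: 55 − 31 = 24 left.
July 2066 has 31 days; 31 − 24 = 7 → July 7, 2066.

July 7, 2066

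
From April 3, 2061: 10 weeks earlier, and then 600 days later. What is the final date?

September 15, 2062

Subtracting 10 weeks (= 70 days) from April 3, 2061:
Going back 3 days from April 3, 2061 reaches the end of the previous month; 70 − 3 = 67 left.
March 2061 has 31 days: 67 − 31 = 36 left.
February 2061 has 28 days (2061 is not a leap year): 36 − 28 = 8 left.
January 2061 has 31 days; 31 − 8 = 23 → January 23, 2061.
Counting forward 600 days from January 23, 2061:
January has 31 days, so 31 − 23 = 8 days remain after January 23, 2061; 600 − 8 = 592 left.
February 2061 has 28 days (2061 is not a leap year): 592 − 28 = 564 left.
March 2061 has 31 days: 564 − 31 = 533 left.
April 2061 has 30 days: 533 − 30 = 503 left.
May 2061 has 31 days: 503 − 31 = 472 left.
June 2061 has 30 days: 472 − 30 = 442 left.
July 2061 has 31 days: 442 − 31 = 411 left.
August 2061 has 31 days: 411 − 31 = 380 left.
September 2061 has 30 days: 380 − 30 = 350 left.
October 2061 has 31 days: 350 − 31 = 319 left.
November 2061 has 30 days: 319 − 30 = 289 left.
December 2061 has 31 days: 289 − 31 = 258 left.
January 2062 has 31 days: 258 − 31 = 227 left.
February 2062 has 28 days (2062 is not a leap year): 227 − 28 = 199 left.
March 2062 has 31 days: 199 − 31 = 168 left.
April 2062 has 30 days: 168 − 30 = 138 left.
May 2062 has 31 days: 138 − 31 = 107 left.
June 2062 has 30 days: 107 − 30 = 77 left.
July 2062 has 31 days: 77 − 31 = 46 left.
August 2062 has 31 days: 46 − 31 = 15 left.
15 days into September 2062 → September 15, 2062.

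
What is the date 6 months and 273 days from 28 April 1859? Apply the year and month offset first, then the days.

Counting forward 6 months and 273 days from April 28, 1859: first the month/year part, then the days.
month 4 + 6 = 10 → October 1859.
Day 28 is valid in October, giving October 28, 1859.
Now add 273 days from October 28, 1859.
October has 31 days, so 31 − 28 = 3 days remain after October 28, 1859; 273 − 3 = 270 left.
November 1859 has 30 days: 270 − 30 = 240 left.
December 1859 has 31 days: 240 − 31 = 209 left.
January 1860 has 31 days: 209 − 31 = 178 left.
February 1860 has 29 days (1860 is a leap year): 178 − 29 = 149 left.
March 1860 has 31 days: 149 − 31 = 118 left.
April 1860 has 30 days: 118 − 30 = 88 left.
May 1860 has 31 days: 88 − 31 = 57 left.
June 1860 has 30 days: 57 − 30 = 27 left.
27 days into July 1860 → July 27, 1860.

July 27, 1860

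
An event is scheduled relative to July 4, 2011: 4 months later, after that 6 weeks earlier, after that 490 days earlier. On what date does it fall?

Adding 4 months from July 4, 2011:
month 7 + 4 = 11 → November 2011.
Day 4 is valid in November, giving November 4, 2011.
Going back 6 weeks (= 42 days) from November 4, 2011:
Going back 4 days from November 4, 2011 reaches the end of the previous month; 42 − 4 = 38 left.
October 2011 has 31 days: 38 − 31 = 7 left.
September 2011 has 30 days; 30 − 7 = 23 → September 23, 2011.
Subtracting 490 days from September 23, 2011:
Going back 23 days from September 23, 2011 reaches the end of the previous month; 490 − 23 = 467 left.
August 2011 has 31 days: 467 − 31 = 436 left.
July 2011 has 31 days: 436 − 31 = 405 left.
June 2011 has 30 days: 405 − 30 = 375 left.
May 2011 has 31 days: 375 − 31 = 344 left.
April 2011 has 30 days: 344 − 30 = 314 left.
March 2011 has 31 days: 314 − 31 = 283 left.
February 2011 has 28 days (2011 is not a leap year): 283 − 28 = 255 left.
January 2011 has 31 days: 255 − 31 = 224 left.
December 2010 has 31 days: 224 − 31 = 193 left.
November 2010 has 30 days: 193 − 30 = 163 left.
October 2010 has 31 days: 163 − 31 = 132 left.
September 2010 has 30 days: 132 − 30 = 102 left.
August 2010 has 31 days: 102 − 31 = 71 left.
July 2010 has 31 days: 71 − 31 = 40 left.
June 2010 has 30 days: 40 − 30 = 10 left.
May 2010 has 31 days; 31 − 10 = 21 → May 21, 2010.

May 21, 2010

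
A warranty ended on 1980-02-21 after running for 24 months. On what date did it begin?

Counting back 24 months from February 21, 1980.
month 2 − 24 = -22, which is month 2 of year 1978 → February 1978.
Day 21 is valid in February, giving February 21, 1978.

February 21, 1978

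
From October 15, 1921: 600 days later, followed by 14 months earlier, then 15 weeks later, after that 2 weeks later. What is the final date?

August 4, 1922

Counting forward 600 days from October 15, 1921:
October has 31 days, so 31 − 15 = 16 days remain after October 15, 1921; 600 − 16 = 584 left.
November 1921 has 30 days: 584 − 30 = 554 left.
December 1921 has 31 days: 554 − 31 = 523 left.
January 1922 has 31 days: 523 − 31 = 492 left.
February 1922 has 28 days (1922 is not a leap year): 492 − 28 = 464 left.
March 1922 has 31 days: 464 − 31 = 433 left.
April 1922 has 30 days: 433 − 30 = 403 left.
May 1922 has 31 days: 403 − 31 = 372 left.
June 1922 has 30 days: 372 − 30 = 342 left.
July 1922 has 31 days: 342 − 31 = 311 left.
August 1922 has 31 days: 311 − 31 = 280 left.
September 1922 has 30 days: 280 − 30 = 250 left.
October 1922 has 31 days: 250 − 31 = 219 left.
November 1922 has 30 days: 219 − 30 = 189 left.
December 1922 has 31 days: 189 − 31 = 158 left.
January 1923 has 31 days: 158 − 31 = 127 left.
February 1923 has 28 days (1923 is not a leap year): 127 − 28 = 99 left.
March 1923 has 31 days: 99 − 31 = 68 left.
April 1923 has 30 days: 68 − 30 = 38 left.
May 1923 has 31 days: 38 − 31 = 7 left.
7 days into June 1923 → June 7, 1923.
Counting back 14 months from June 7, 1923:
month 6 − 14 = -8, which is month 4 of year 1922 → April 1922.
Day 7 is valid in April, giving April 7, 1922.
Counting forward 15 weeks (= 105 days) from April 7, 1922:
April has 30 days, so 30 − 7 = 23 days remain after April 7, 1922; 105 − 23 = 82 left.
May 1922 has 31 days: 82 − 31 = 51 left.
June 1922 has 30 days: 51 − 30 = 21 left.
21 days into July 1922 → July 21, 1922.
Advancing 2 weeks (= 14 days) from July 21, 1922:
July has 31 days, so 31 − 21 = 10 days remain after July 21, 1922; 14 − 10 = 4 left.
4 days into August 1922 → August 4, 1922.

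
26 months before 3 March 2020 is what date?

January 3, 2018

Counting back 26 months from March 3, 2020.
month 3 − 26 = -23, which is month 1 of year 2018 → January 2018.
Day 3 is valid in January, giving January 3, 2018.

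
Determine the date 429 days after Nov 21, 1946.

Advancing 429 days from November 21, 1946.
November has 30 days, so 30 − 21 = 9 days remain after November 21, 1946; 429 − 9 = 420 left.
December 1946 has 31 days: 420 − 31 = 389 left.
January 1947 has 31 days: 389 − 31 = 358 left.
February 1947 has 28 days (1947 is not a leap year): 358 − 28 = 330 left.
March 1947 has 31 days: 330 − 31 = 299 left.
April 1947 has 30 days: 299 − 30 = 269 left.
May 1947 has 31 days: 269 − 31 = 238 left.
June 1947 has 30 days: 238 − 30 = 208 left.
July 1947 has 31 days: 208 − 31 = 177 left.
August 1947 has 31 days: 177 − 31 = 146 left.
September 1947 has 30 days: 146 − 30 = 116 left.
October 1947 has 31 days: 116 − 31 = 85 left.
November 1947 has 30 days: 85 − 30 = 55 left.
December 1947 has 31 days: 55 − 31 = 24 left.
24 days into January 1948 → January 24, 1948.

January 24, 1948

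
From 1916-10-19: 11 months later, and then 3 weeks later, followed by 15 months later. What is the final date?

January 10, 1919

Adding 11 months from October 19, 1916:
month 10 + 11 = 21, which is month 9 of year 1917 → September 1917.
Day 19 is valid in September, giving September 19, 1917.
Adding 3 weeks (= 21 days) from September 19, 1917:
September has 30 days, so 30 − 19 = 11 days remain after September 19, 1917; 21 − 11 = 10 left.
10 days into October 1917 → October 10, 1917.
Adding 15 months from October 10, 1917:
month 10 + 15 = 25, which is month 1 of year 1919 → January 1919.
Day 10 is valid in January, giving January 10, 1919.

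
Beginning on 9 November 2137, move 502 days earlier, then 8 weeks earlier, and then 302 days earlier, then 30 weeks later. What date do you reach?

Subtracting 502 days from November 9, 2137:
Going back 9 days from November 9, 2137 reaches the end of the previous month; 502 − 9 = 493 left.
October 2137 has 31 days: 493 − 31 = 462 left.
September 2137 has 30 days: 462 − 30 = 432 left.
August 2137 has 31 days: 432 − 31 = 401 left.
July 2137 has 31 days: 401 − 31 = 370 left.
June 2137 has 30 days: 370 − 30 = 340 left.
May 2137 has 31 days: 340 − 31 = 309 left.
April 2137 has 30 days: 309 − 30 = 279 left.
March 2137 has 31 days: 279 − 31 = 248 left.
February 2137 has 28 days (2137 is not a leap year): 248 − 28 = 220 left.
January 2137 has 31 days: 220 − 31 = 189 left.
December 2136 has 31 days: 189 − 31 = 158 left.
November 2136 has 30 days: 158 − 30 = 128 left.
October 2136 has 31 days: 128 − 31 = 97 left.
September 2136 has 30 days: 97 − 30 = 67 left.
August 2136 has 31 days: 67 − 31 = 36 left.
July 2136 has 31 days: 36 − 31 = 5 left.
June 2136 has 30 days; 30 − 5 = 25 → June 25, 2136.
Subtracting 8 weeks (= 56 days) from June 25, 2136:
Going back 25 days from June 25, 2136 reaches the end of the previous month; 56 − 25 = 31 left.
May 2136 has 31 days: 31 − 31 = 0 left.
April 2136 has 30 days; 30 − 0 = 30 → April 30, 2136.
Going back 302 days from April 30, 2136:
Going back 30 days from April 30, 2136 reaches the end of the previous month; 302 − 30 = 272 left.
March 2136 has 31 days: 272 − 31 = 241 left.
February 2136 has 29 days (2136 is a leap year): 241 − 29 = 212 left.
January 2136 has 31 days: 212 − 31 = 181 left.
December 2135 has 31 days: 181 − 31 = 150 left.
November 2135 has 30 days: 150 − 30 = 120 left.
October 2135 has 31 days: 120 − 31 = 89 left.
September 2135 has 30 days: 89 − 30 = 59 left.
August 2135 has 31 days: 59 − 31 = 28 left.
July 2135 has 31 days; 31 − 28 = 3 → July 3, 2135.
Advancing 30 weeks (= 210 days) from July 3, 2135:
July has 31 days, so 31 − 3 = 28 days remain after July 3, 2135; 210 − 28 = 182 left.
August 2135 has 31 days: 182 − 31 = 151 left.
September 2135 has 30 days: 151 − 30 = 121 left.
October 2135 has 31 days: 121 − 31 = 90 left.
November 2135 has 30 days: 90 − 30 = 60 left.
December 2135 has 31 days: 60 − 31 = 29 left.
29 days into January 2136 → January 29, 2136.

January 29, 2136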